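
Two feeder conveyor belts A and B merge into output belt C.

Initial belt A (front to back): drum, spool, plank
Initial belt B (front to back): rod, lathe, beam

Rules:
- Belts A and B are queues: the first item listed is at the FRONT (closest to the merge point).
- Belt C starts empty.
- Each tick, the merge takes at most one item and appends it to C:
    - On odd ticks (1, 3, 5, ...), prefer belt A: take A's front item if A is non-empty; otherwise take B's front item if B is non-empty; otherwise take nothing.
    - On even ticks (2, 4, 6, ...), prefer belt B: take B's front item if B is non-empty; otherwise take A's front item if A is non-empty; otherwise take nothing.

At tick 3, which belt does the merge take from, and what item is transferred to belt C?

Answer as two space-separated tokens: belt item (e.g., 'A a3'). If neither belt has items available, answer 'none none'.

Answer: A spool

Derivation:
Tick 1: prefer A, take drum from A; A=[spool,plank] B=[rod,lathe,beam] C=[drum]
Tick 2: prefer B, take rod from B; A=[spool,plank] B=[lathe,beam] C=[drum,rod]
Tick 3: prefer A, take spool from A; A=[plank] B=[lathe,beam] C=[drum,rod,spool]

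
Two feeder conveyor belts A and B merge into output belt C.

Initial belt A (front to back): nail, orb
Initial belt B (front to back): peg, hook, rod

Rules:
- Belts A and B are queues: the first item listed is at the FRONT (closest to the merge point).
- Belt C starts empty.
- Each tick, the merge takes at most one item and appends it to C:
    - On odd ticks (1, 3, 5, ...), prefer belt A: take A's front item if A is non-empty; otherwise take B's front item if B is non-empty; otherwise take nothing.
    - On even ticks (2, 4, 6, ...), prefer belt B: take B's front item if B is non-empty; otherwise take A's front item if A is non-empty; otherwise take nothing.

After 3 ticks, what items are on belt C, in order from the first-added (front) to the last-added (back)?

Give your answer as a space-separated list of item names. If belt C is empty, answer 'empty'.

Tick 1: prefer A, take nail from A; A=[orb] B=[peg,hook,rod] C=[nail]
Tick 2: prefer B, take peg from B; A=[orb] B=[hook,rod] C=[nail,peg]
Tick 3: prefer A, take orb from A; A=[-] B=[hook,rod] C=[nail,peg,orb]

Answer: nail peg orb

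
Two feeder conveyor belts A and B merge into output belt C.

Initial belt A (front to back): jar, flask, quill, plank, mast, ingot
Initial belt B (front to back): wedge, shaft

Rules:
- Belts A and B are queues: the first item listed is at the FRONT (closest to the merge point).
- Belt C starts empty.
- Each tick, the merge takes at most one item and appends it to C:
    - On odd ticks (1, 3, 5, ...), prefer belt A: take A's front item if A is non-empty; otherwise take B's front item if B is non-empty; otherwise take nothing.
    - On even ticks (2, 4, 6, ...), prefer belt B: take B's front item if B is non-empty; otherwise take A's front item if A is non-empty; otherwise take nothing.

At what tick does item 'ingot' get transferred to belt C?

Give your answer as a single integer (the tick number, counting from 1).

Answer: 8

Derivation:
Tick 1: prefer A, take jar from A; A=[flask,quill,plank,mast,ingot] B=[wedge,shaft] C=[jar]
Tick 2: prefer B, take wedge from B; A=[flask,quill,plank,mast,ingot] B=[shaft] C=[jar,wedge]
Tick 3: prefer A, take flask from A; A=[quill,plank,mast,ingot] B=[shaft] C=[jar,wedge,flask]
Tick 4: prefer B, take shaft from B; A=[quill,plank,mast,ingot] B=[-] C=[jar,wedge,flask,shaft]
Tick 5: prefer A, take quill from A; A=[plank,mast,ingot] B=[-] C=[jar,wedge,flask,shaft,quill]
Tick 6: prefer B, take plank from A; A=[mast,ingot] B=[-] C=[jar,wedge,flask,shaft,quill,plank]
Tick 7: prefer A, take mast from A; A=[ingot] B=[-] C=[jar,wedge,flask,shaft,quill,plank,mast]
Tick 8: prefer B, take ingot from A; A=[-] B=[-] C=[jar,wedge,flask,shaft,quill,plank,mast,ingot]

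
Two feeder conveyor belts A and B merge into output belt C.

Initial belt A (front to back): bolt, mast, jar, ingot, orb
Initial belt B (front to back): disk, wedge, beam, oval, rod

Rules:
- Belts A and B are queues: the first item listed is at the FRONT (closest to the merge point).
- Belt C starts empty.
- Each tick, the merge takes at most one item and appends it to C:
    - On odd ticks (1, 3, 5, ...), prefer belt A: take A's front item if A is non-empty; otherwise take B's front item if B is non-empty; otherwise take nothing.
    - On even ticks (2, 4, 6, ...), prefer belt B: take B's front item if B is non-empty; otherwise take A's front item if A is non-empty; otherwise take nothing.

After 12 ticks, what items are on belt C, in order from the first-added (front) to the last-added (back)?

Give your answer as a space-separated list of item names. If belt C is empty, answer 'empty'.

Answer: bolt disk mast wedge jar beam ingot oval orb rod

Derivation:
Tick 1: prefer A, take bolt from A; A=[mast,jar,ingot,orb] B=[disk,wedge,beam,oval,rod] C=[bolt]
Tick 2: prefer B, take disk from B; A=[mast,jar,ingot,orb] B=[wedge,beam,oval,rod] C=[bolt,disk]
Tick 3: prefer A, take mast from A; A=[jar,ingot,orb] B=[wedge,beam,oval,rod] C=[bolt,disk,mast]
Tick 4: prefer B, take wedge from B; A=[jar,ingot,orb] B=[beam,oval,rod] C=[bolt,disk,mast,wedge]
Tick 5: prefer A, take jar from A; A=[ingot,orb] B=[beam,oval,rod] C=[bolt,disk,mast,wedge,jar]
Tick 6: prefer B, take beam from B; A=[ingot,orb] B=[oval,rod] C=[bolt,disk,mast,wedge,jar,beam]
Tick 7: prefer A, take ingot from A; A=[orb] B=[oval,rod] C=[bolt,disk,mast,wedge,jar,beam,ingot]
Tick 8: prefer B, take oval from B; A=[orb] B=[rod] C=[bolt,disk,mast,wedge,jar,beam,ingot,oval]
Tick 9: prefer A, take orb from A; A=[-] B=[rod] C=[bolt,disk,mast,wedge,jar,beam,ingot,oval,orb]
Tick 10: prefer B, take rod from B; A=[-] B=[-] C=[bolt,disk,mast,wedge,jar,beam,ingot,oval,orb,rod]
Tick 11: prefer A, both empty, nothing taken; A=[-] B=[-] C=[bolt,disk,mast,wedge,jar,beam,ingot,oval,orb,rod]
Tick 12: prefer B, both empty, nothing taken; A=[-] B=[-] C=[bolt,disk,mast,wedge,jar,beam,ingot,oval,orb,rod]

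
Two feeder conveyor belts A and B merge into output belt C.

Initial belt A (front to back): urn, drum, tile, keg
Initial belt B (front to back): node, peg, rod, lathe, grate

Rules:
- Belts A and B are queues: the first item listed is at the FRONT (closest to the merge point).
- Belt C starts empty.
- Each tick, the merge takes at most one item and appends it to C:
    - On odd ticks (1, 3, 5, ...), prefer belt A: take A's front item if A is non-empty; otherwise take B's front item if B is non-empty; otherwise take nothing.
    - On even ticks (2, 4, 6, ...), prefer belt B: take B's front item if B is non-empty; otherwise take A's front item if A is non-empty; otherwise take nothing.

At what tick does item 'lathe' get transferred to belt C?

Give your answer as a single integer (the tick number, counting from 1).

Tick 1: prefer A, take urn from A; A=[drum,tile,keg] B=[node,peg,rod,lathe,grate] C=[urn]
Tick 2: prefer B, take node from B; A=[drum,tile,keg] B=[peg,rod,lathe,grate] C=[urn,node]
Tick 3: prefer A, take drum from A; A=[tile,keg] B=[peg,rod,lathe,grate] C=[urn,node,drum]
Tick 4: prefer B, take peg from B; A=[tile,keg] B=[rod,lathe,grate] C=[urn,node,drum,peg]
Tick 5: prefer A, take tile from A; A=[keg] B=[rod,lathe,grate] C=[urn,node,drum,peg,tile]
Tick 6: prefer B, take rod from B; A=[keg] B=[lathe,grate] C=[urn,node,drum,peg,tile,rod]
Tick 7: prefer A, take keg from A; A=[-] B=[lathe,grate] C=[urn,node,drum,peg,tile,rod,keg]
Tick 8: prefer B, take lathe from B; A=[-] B=[grate] C=[urn,node,drum,peg,tile,rod,keg,lathe]

Answer: 8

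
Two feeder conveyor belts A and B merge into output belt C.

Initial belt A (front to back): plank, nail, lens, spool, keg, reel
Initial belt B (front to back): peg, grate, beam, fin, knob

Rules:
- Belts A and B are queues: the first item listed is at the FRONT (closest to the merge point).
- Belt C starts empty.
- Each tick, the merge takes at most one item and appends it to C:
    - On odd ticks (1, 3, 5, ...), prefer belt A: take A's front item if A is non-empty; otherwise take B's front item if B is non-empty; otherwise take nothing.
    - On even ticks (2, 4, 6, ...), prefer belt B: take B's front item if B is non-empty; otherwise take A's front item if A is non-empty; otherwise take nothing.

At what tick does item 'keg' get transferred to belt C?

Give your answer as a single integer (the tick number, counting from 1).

Tick 1: prefer A, take plank from A; A=[nail,lens,spool,keg,reel] B=[peg,grate,beam,fin,knob] C=[plank]
Tick 2: prefer B, take peg from B; A=[nail,lens,spool,keg,reel] B=[grate,beam,fin,knob] C=[plank,peg]
Tick 3: prefer A, take nail from A; A=[lens,spool,keg,reel] B=[grate,beam,fin,knob] C=[plank,peg,nail]
Tick 4: prefer B, take grate from B; A=[lens,spool,keg,reel] B=[beam,fin,knob] C=[plank,peg,nail,grate]
Tick 5: prefer A, take lens from A; A=[spool,keg,reel] B=[beam,fin,knob] C=[plank,peg,nail,grate,lens]
Tick 6: prefer B, take beam from B; A=[spool,keg,reel] B=[fin,knob] C=[plank,peg,nail,grate,lens,beam]
Tick 7: prefer A, take spool from A; A=[keg,reel] B=[fin,knob] C=[plank,peg,nail,grate,lens,beam,spool]
Tick 8: prefer B, take fin from B; A=[keg,reel] B=[knob] C=[plank,peg,nail,grate,lens,beam,spool,fin]
Tick 9: prefer A, take keg from A; A=[reel] B=[knob] C=[plank,peg,nail,grate,lens,beam,spool,fin,keg]

Answer: 9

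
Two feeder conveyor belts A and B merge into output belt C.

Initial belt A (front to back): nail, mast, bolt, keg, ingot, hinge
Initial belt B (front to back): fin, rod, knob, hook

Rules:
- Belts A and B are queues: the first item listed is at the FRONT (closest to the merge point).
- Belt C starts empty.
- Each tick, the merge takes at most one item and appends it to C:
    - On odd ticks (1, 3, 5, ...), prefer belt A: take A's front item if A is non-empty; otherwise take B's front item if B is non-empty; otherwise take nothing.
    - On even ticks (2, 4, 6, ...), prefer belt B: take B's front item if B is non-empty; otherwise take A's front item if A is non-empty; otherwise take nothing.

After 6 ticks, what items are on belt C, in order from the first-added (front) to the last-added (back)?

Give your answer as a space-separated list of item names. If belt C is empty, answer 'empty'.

Answer: nail fin mast rod bolt knob

Derivation:
Tick 1: prefer A, take nail from A; A=[mast,bolt,keg,ingot,hinge] B=[fin,rod,knob,hook] C=[nail]
Tick 2: prefer B, take fin from B; A=[mast,bolt,keg,ingot,hinge] B=[rod,knob,hook] C=[nail,fin]
Tick 3: prefer A, take mast from A; A=[bolt,keg,ingot,hinge] B=[rod,knob,hook] C=[nail,fin,mast]
Tick 4: prefer B, take rod from B; A=[bolt,keg,ingot,hinge] B=[knob,hook] C=[nail,fin,mast,rod]
Tick 5: prefer A, take bolt from A; A=[keg,ingot,hinge] B=[knob,hook] C=[nail,fin,mast,rod,bolt]
Tick 6: prefer B, take knob from B; A=[keg,ingot,hinge] B=[hook] C=[nail,fin,mast,rod,bolt,knob]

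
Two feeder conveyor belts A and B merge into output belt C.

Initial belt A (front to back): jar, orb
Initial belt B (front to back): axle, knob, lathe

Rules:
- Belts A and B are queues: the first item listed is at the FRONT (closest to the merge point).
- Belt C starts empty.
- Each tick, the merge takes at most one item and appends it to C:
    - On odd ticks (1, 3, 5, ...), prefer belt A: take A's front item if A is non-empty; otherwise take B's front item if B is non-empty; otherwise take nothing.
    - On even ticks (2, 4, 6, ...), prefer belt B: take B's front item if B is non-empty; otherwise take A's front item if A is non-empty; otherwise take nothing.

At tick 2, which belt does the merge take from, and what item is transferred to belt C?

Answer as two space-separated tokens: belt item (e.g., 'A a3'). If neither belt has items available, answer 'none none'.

Answer: B axle

Derivation:
Tick 1: prefer A, take jar from A; A=[orb] B=[axle,knob,lathe] C=[jar]
Tick 2: prefer B, take axle from B; A=[orb] B=[knob,lathe] C=[jar,axle]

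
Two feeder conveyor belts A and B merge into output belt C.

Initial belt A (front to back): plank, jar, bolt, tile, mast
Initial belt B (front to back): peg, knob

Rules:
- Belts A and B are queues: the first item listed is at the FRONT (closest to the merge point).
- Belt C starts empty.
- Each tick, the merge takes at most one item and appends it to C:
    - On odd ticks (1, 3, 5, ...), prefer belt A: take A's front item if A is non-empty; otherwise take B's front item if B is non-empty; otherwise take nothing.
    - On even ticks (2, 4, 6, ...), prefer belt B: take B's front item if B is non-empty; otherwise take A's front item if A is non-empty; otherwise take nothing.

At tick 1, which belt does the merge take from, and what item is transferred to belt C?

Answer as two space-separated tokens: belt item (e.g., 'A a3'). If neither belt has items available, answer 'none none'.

Tick 1: prefer A, take plank from A; A=[jar,bolt,tile,mast] B=[peg,knob] C=[plank]

Answer: A plank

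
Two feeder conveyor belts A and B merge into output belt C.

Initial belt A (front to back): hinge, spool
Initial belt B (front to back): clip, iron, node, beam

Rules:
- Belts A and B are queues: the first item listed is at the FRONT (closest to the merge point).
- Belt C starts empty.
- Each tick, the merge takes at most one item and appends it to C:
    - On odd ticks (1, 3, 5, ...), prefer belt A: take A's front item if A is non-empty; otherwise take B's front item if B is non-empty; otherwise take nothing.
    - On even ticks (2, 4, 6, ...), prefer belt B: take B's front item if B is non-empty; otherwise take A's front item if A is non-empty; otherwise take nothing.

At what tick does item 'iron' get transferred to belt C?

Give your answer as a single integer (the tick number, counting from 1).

Tick 1: prefer A, take hinge from A; A=[spool] B=[clip,iron,node,beam] C=[hinge]
Tick 2: prefer B, take clip from B; A=[spool] B=[iron,node,beam] C=[hinge,clip]
Tick 3: prefer A, take spool from A; A=[-] B=[iron,node,beam] C=[hinge,clip,spool]
Tick 4: prefer B, take iron from B; A=[-] B=[node,beam] C=[hinge,clip,spool,iron]

Answer: 4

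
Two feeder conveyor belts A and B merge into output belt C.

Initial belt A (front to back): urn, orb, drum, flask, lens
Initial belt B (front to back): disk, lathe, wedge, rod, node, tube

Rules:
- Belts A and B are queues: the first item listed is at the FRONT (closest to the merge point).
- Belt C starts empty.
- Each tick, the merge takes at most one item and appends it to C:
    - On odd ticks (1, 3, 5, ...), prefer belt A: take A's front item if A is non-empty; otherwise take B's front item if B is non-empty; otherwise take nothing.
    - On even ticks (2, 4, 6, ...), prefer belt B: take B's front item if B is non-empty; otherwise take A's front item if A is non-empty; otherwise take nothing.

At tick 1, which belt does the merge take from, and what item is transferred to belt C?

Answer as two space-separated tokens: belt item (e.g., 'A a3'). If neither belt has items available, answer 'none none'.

Tick 1: prefer A, take urn from A; A=[orb,drum,flask,lens] B=[disk,lathe,wedge,rod,node,tube] C=[urn]

Answer: A urn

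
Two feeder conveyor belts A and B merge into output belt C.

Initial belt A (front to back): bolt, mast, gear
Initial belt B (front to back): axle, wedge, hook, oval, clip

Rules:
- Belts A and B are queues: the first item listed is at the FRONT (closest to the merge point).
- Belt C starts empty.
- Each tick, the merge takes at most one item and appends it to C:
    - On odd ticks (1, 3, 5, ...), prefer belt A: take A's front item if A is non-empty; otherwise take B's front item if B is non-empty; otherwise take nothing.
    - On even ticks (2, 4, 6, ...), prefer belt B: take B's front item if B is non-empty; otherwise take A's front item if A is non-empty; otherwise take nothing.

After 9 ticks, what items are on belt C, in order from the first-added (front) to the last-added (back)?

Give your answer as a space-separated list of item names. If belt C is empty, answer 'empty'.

Answer: bolt axle mast wedge gear hook oval clip

Derivation:
Tick 1: prefer A, take bolt from A; A=[mast,gear] B=[axle,wedge,hook,oval,clip] C=[bolt]
Tick 2: prefer B, take axle from B; A=[mast,gear] B=[wedge,hook,oval,clip] C=[bolt,axle]
Tick 3: prefer A, take mast from A; A=[gear] B=[wedge,hook,oval,clip] C=[bolt,axle,mast]
Tick 4: prefer B, take wedge from B; A=[gear] B=[hook,oval,clip] C=[bolt,axle,mast,wedge]
Tick 5: prefer A, take gear from A; A=[-] B=[hook,oval,clip] C=[bolt,axle,mast,wedge,gear]
Tick 6: prefer B, take hook from B; A=[-] B=[oval,clip] C=[bolt,axle,mast,wedge,gear,hook]
Tick 7: prefer A, take oval from B; A=[-] B=[clip] C=[bolt,axle,mast,wedge,gear,hook,oval]
Tick 8: prefer B, take clip from B; A=[-] B=[-] C=[bolt,axle,mast,wedge,gear,hook,oval,clip]
Tick 9: prefer A, both empty, nothing taken; A=[-] B=[-] C=[bolt,axle,mast,wedge,gear,hook,oval,clip]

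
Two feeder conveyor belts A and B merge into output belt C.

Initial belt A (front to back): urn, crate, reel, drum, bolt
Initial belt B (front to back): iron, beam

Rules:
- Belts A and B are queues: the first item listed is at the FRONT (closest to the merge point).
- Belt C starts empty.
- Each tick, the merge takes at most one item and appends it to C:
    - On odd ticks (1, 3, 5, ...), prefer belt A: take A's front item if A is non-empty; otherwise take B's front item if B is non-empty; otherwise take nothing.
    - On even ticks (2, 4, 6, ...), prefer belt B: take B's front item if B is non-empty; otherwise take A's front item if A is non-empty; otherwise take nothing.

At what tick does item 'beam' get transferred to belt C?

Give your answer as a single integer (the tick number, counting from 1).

Tick 1: prefer A, take urn from A; A=[crate,reel,drum,bolt] B=[iron,beam] C=[urn]
Tick 2: prefer B, take iron from B; A=[crate,reel,drum,bolt] B=[beam] C=[urn,iron]
Tick 3: prefer A, take crate from A; A=[reel,drum,bolt] B=[beam] C=[urn,iron,crate]
Tick 4: prefer B, take beam from B; A=[reel,drum,bolt] B=[-] C=[urn,iron,crate,beam]

Answer: 4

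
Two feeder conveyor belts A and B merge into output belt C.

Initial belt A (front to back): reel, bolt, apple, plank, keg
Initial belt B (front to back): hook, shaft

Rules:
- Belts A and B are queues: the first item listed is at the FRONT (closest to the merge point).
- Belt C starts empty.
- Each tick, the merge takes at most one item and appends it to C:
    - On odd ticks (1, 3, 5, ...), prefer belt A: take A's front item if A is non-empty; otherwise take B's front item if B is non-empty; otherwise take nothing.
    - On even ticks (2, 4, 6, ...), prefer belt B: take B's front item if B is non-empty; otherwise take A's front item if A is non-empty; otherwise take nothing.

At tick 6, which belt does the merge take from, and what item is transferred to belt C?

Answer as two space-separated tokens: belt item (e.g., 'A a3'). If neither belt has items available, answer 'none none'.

Tick 1: prefer A, take reel from A; A=[bolt,apple,plank,keg] B=[hook,shaft] C=[reel]
Tick 2: prefer B, take hook from B; A=[bolt,apple,plank,keg] B=[shaft] C=[reel,hook]
Tick 3: prefer A, take bolt from A; A=[apple,plank,keg] B=[shaft] C=[reel,hook,bolt]
Tick 4: prefer B, take shaft from B; A=[apple,plank,keg] B=[-] C=[reel,hook,bolt,shaft]
Tick 5: prefer A, take apple from A; A=[plank,keg] B=[-] C=[reel,hook,bolt,shaft,apple]
Tick 6: prefer B, take plank from A; A=[keg] B=[-] C=[reel,hook,bolt,shaft,apple,plank]

Answer: A plank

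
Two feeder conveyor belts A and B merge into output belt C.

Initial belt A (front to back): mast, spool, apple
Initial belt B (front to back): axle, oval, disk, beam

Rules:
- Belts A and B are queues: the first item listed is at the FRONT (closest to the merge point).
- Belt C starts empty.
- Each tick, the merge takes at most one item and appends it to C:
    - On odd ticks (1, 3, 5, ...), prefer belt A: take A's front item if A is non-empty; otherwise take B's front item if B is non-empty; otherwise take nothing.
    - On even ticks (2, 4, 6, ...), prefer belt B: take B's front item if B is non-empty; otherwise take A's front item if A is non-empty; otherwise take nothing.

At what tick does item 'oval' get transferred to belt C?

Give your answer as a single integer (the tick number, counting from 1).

Answer: 4

Derivation:
Tick 1: prefer A, take mast from A; A=[spool,apple] B=[axle,oval,disk,beam] C=[mast]
Tick 2: prefer B, take axle from B; A=[spool,apple] B=[oval,disk,beam] C=[mast,axle]
Tick 3: prefer A, take spool from A; A=[apple] B=[oval,disk,beam] C=[mast,axle,spool]
Tick 4: prefer B, take oval from B; A=[apple] B=[disk,beam] C=[mast,axle,spool,oval]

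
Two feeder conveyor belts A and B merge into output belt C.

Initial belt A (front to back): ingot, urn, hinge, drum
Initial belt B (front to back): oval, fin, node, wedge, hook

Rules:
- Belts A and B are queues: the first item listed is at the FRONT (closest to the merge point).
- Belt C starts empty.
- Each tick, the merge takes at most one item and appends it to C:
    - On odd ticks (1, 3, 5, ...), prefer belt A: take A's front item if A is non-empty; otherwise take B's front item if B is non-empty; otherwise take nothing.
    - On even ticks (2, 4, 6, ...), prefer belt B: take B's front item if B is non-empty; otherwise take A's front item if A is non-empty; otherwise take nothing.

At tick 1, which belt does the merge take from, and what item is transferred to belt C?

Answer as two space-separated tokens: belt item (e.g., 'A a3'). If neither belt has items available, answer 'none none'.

Answer: A ingot

Derivation:
Tick 1: prefer A, take ingot from A; A=[urn,hinge,drum] B=[oval,fin,node,wedge,hook] C=[ingot]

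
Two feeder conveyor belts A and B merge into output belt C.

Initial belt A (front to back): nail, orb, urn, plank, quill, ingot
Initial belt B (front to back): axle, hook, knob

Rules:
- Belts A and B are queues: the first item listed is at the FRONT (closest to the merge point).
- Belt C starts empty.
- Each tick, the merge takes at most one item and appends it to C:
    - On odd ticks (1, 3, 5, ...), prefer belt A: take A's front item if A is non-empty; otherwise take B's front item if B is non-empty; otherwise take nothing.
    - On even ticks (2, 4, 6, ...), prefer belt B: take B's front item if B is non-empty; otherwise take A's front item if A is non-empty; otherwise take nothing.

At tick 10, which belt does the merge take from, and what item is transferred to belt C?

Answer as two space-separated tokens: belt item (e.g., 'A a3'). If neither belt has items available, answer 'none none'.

Answer: none none

Derivation:
Tick 1: prefer A, take nail from A; A=[orb,urn,plank,quill,ingot] B=[axle,hook,knob] C=[nail]
Tick 2: prefer B, take axle from B; A=[orb,urn,plank,quill,ingot] B=[hook,knob] C=[nail,axle]
Tick 3: prefer A, take orb from A; A=[urn,plank,quill,ingot] B=[hook,knob] C=[nail,axle,orb]
Tick 4: prefer B, take hook from B; A=[urn,plank,quill,ingot] B=[knob] C=[nail,axle,orb,hook]
Tick 5: prefer A, take urn from A; A=[plank,quill,ingot] B=[knob] C=[nail,axle,orb,hook,urn]
Tick 6: prefer B, take knob from B; A=[plank,quill,ingot] B=[-] C=[nail,axle,orb,hook,urn,knob]
Tick 7: prefer A, take plank from A; A=[quill,ingot] B=[-] C=[nail,axle,orb,hook,urn,knob,plank]
Tick 8: prefer B, take quill from A; A=[ingot] B=[-] C=[nail,axle,orb,hook,urn,knob,plank,quill]
Tick 9: prefer A, take ingot from A; A=[-] B=[-] C=[nail,axle,orb,hook,urn,knob,plank,quill,ingot]
Tick 10: prefer B, both empty, nothing taken; A=[-] B=[-] C=[nail,axle,orb,hook,urn,knob,plank,quill,ingot]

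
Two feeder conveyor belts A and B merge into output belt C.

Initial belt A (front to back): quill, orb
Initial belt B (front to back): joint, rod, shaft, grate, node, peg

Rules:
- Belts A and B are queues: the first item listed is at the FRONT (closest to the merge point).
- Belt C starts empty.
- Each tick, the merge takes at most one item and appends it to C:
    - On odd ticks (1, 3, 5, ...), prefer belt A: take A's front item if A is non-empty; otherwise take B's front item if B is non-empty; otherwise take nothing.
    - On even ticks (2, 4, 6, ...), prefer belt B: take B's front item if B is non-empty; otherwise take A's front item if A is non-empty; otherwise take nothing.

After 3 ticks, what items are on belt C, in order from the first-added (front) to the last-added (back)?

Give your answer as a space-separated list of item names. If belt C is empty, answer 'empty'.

Tick 1: prefer A, take quill from A; A=[orb] B=[joint,rod,shaft,grate,node,peg] C=[quill]
Tick 2: prefer B, take joint from B; A=[orb] B=[rod,shaft,grate,node,peg] C=[quill,joint]
Tick 3: prefer A, take orb from A; A=[-] B=[rod,shaft,grate,node,peg] C=[quill,joint,orb]

Answer: quill joint orb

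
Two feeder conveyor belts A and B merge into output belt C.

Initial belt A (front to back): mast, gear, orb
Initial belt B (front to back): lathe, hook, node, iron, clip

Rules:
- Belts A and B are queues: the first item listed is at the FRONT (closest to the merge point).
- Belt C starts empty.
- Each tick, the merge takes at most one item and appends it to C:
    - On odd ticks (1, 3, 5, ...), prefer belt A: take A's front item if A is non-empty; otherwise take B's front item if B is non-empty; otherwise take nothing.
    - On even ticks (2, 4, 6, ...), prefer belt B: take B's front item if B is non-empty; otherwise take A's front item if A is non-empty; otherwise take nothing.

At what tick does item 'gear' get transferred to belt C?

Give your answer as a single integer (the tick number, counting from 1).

Answer: 3

Derivation:
Tick 1: prefer A, take mast from A; A=[gear,orb] B=[lathe,hook,node,iron,clip] C=[mast]
Tick 2: prefer B, take lathe from B; A=[gear,orb] B=[hook,node,iron,clip] C=[mast,lathe]
Tick 3: prefer A, take gear from A; A=[orb] B=[hook,node,iron,clip] C=[mast,lathe,gear]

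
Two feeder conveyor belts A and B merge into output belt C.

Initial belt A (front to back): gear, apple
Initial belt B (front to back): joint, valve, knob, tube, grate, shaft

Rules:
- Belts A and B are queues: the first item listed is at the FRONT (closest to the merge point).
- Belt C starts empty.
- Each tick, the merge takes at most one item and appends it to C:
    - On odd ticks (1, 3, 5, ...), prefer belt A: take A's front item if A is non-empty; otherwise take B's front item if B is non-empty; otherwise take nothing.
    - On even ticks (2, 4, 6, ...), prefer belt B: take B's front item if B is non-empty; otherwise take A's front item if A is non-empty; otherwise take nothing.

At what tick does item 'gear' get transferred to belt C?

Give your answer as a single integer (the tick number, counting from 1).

Answer: 1

Derivation:
Tick 1: prefer A, take gear from A; A=[apple] B=[joint,valve,knob,tube,grate,shaft] C=[gear]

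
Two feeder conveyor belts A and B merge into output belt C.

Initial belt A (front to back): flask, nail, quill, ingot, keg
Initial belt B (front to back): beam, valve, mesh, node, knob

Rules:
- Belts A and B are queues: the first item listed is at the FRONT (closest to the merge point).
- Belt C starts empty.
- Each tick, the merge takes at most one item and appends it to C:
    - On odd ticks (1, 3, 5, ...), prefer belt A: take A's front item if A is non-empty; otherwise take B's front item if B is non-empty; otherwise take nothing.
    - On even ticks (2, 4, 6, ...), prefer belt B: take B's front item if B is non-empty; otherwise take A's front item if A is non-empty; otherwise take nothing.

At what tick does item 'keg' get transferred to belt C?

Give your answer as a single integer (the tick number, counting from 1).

Answer: 9

Derivation:
Tick 1: prefer A, take flask from A; A=[nail,quill,ingot,keg] B=[beam,valve,mesh,node,knob] C=[flask]
Tick 2: prefer B, take beam from B; A=[nail,quill,ingot,keg] B=[valve,mesh,node,knob] C=[flask,beam]
Tick 3: prefer A, take nail from A; A=[quill,ingot,keg] B=[valve,mesh,node,knob] C=[flask,beam,nail]
Tick 4: prefer B, take valve from B; A=[quill,ingot,keg] B=[mesh,node,knob] C=[flask,beam,nail,valve]
Tick 5: prefer A, take quill from A; A=[ingot,keg] B=[mesh,node,knob] C=[flask,beam,nail,valve,quill]
Tick 6: prefer B, take mesh from B; A=[ingot,keg] B=[node,knob] C=[flask,beam,nail,valve,quill,mesh]
Tick 7: prefer A, take ingot from A; A=[keg] B=[node,knob] C=[flask,beam,nail,valve,quill,mesh,ingot]
Tick 8: prefer B, take node from B; A=[keg] B=[knob] C=[flask,beam,nail,valve,quill,mesh,ingot,node]
Tick 9: prefer A, take keg from A; A=[-] B=[knob] C=[flask,beam,nail,valve,quill,mesh,ingot,node,keg]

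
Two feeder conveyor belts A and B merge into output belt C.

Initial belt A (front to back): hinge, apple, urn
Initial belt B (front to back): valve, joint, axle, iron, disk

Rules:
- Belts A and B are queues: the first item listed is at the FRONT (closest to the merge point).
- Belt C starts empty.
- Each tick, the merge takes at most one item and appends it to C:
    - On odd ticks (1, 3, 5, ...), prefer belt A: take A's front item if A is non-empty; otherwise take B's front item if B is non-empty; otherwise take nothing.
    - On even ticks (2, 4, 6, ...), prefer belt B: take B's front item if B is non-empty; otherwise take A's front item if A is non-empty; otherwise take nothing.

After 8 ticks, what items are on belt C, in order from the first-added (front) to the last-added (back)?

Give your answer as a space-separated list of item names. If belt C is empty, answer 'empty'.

Tick 1: prefer A, take hinge from A; A=[apple,urn] B=[valve,joint,axle,iron,disk] C=[hinge]
Tick 2: prefer B, take valve from B; A=[apple,urn] B=[joint,axle,iron,disk] C=[hinge,valve]
Tick 3: prefer A, take apple from A; A=[urn] B=[joint,axle,iron,disk] C=[hinge,valve,apple]
Tick 4: prefer B, take joint from B; A=[urn] B=[axle,iron,disk] C=[hinge,valve,apple,joint]
Tick 5: prefer A, take urn from A; A=[-] B=[axle,iron,disk] C=[hinge,valve,apple,joint,urn]
Tick 6: prefer B, take axle from B; A=[-] B=[iron,disk] C=[hinge,valve,apple,joint,urn,axle]
Tick 7: prefer A, take iron from B; A=[-] B=[disk] C=[hinge,valve,apple,joint,urn,axle,iron]
Tick 8: prefer B, take disk from B; A=[-] B=[-] C=[hinge,valve,apple,joint,urn,axle,iron,disk]

Answer: hinge valve apple joint urn axle iron disk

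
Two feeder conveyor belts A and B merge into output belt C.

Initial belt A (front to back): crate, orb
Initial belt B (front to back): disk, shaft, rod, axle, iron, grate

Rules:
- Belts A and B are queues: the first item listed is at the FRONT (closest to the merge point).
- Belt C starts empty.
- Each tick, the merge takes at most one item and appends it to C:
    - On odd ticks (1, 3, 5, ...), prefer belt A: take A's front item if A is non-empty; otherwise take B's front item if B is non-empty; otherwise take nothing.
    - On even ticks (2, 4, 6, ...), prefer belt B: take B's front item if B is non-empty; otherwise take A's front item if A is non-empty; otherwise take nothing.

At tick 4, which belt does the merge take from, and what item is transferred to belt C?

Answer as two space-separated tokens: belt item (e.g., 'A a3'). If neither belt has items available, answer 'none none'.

Tick 1: prefer A, take crate from A; A=[orb] B=[disk,shaft,rod,axle,iron,grate] C=[crate]
Tick 2: prefer B, take disk from B; A=[orb] B=[shaft,rod,axle,iron,grate] C=[crate,disk]
Tick 3: prefer A, take orb from A; A=[-] B=[shaft,rod,axle,iron,grate] C=[crate,disk,orb]
Tick 4: prefer B, take shaft from B; A=[-] B=[rod,axle,iron,grate] C=[crate,disk,orb,shaft]

Answer: B shaft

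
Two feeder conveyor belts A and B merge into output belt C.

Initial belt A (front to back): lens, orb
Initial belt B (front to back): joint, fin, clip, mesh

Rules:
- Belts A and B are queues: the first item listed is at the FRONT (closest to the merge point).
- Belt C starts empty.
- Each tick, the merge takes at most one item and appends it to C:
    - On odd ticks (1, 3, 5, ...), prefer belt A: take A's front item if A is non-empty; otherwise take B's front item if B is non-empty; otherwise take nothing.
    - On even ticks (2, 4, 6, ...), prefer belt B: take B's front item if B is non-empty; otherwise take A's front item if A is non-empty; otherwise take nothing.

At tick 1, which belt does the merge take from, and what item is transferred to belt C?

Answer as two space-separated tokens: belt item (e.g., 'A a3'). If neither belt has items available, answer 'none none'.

Answer: A lens

Derivation:
Tick 1: prefer A, take lens from A; A=[orb] B=[joint,fin,clip,mesh] C=[lens]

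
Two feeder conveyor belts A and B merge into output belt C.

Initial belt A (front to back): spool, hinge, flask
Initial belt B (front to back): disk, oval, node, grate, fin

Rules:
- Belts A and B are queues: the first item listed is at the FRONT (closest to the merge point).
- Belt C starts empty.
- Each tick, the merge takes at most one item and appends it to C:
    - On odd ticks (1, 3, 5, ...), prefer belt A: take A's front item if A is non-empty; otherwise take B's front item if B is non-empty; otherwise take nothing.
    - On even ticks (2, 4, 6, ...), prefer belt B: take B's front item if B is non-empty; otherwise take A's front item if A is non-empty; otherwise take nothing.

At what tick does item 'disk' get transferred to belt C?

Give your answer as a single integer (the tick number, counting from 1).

Answer: 2

Derivation:
Tick 1: prefer A, take spool from A; A=[hinge,flask] B=[disk,oval,node,grate,fin] C=[spool]
Tick 2: prefer B, take disk from B; A=[hinge,flask] B=[oval,node,grate,fin] C=[spool,disk]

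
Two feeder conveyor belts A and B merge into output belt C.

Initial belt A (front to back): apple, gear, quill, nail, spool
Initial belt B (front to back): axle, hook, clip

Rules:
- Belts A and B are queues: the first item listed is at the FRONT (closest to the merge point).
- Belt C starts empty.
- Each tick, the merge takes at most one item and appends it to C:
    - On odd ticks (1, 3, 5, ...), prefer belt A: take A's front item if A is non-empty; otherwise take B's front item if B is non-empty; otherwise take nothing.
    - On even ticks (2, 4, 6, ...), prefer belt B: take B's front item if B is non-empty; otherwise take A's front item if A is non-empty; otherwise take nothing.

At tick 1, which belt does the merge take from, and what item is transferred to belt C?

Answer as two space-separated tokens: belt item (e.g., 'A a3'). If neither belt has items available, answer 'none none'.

Tick 1: prefer A, take apple from A; A=[gear,quill,nail,spool] B=[axle,hook,clip] C=[apple]

Answer: A apple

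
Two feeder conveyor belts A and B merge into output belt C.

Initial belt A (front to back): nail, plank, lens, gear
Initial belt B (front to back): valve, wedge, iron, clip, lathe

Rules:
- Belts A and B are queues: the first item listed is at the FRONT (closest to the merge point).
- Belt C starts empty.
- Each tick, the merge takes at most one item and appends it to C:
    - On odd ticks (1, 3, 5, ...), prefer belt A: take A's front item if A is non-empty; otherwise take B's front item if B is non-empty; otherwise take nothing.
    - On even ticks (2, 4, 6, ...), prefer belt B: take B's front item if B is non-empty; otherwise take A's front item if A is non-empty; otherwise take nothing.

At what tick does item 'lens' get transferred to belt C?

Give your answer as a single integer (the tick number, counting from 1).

Answer: 5

Derivation:
Tick 1: prefer A, take nail from A; A=[plank,lens,gear] B=[valve,wedge,iron,clip,lathe] C=[nail]
Tick 2: prefer B, take valve from B; A=[plank,lens,gear] B=[wedge,iron,clip,lathe] C=[nail,valve]
Tick 3: prefer A, take plank from A; A=[lens,gear] B=[wedge,iron,clip,lathe] C=[nail,valve,plank]
Tick 4: prefer B, take wedge from B; A=[lens,gear] B=[iron,clip,lathe] C=[nail,valve,plank,wedge]
Tick 5: prefer A, take lens from A; A=[gear] B=[iron,clip,lathe] C=[nail,valve,plank,wedge,lens]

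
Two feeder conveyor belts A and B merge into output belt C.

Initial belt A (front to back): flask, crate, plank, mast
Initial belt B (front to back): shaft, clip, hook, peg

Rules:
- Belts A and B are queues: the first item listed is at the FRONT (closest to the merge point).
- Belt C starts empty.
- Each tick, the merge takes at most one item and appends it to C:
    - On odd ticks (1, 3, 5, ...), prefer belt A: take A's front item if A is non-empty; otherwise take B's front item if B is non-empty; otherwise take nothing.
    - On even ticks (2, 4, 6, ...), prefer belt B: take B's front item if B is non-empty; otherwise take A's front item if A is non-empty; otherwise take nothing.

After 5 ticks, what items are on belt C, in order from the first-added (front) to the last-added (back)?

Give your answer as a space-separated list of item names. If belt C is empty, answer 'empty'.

Answer: flask shaft crate clip plank

Derivation:
Tick 1: prefer A, take flask from A; A=[crate,plank,mast] B=[shaft,clip,hook,peg] C=[flask]
Tick 2: prefer B, take shaft from B; A=[crate,plank,mast] B=[clip,hook,peg] C=[flask,shaft]
Tick 3: prefer A, take crate from A; A=[plank,mast] B=[clip,hook,peg] C=[flask,shaft,crate]
Tick 4: prefer B, take clip from B; A=[plank,mast] B=[hook,peg] C=[flask,shaft,crate,clip]
Tick 5: prefer A, take plank from A; A=[mast] B=[hook,peg] C=[flask,shaft,crate,clip,plank]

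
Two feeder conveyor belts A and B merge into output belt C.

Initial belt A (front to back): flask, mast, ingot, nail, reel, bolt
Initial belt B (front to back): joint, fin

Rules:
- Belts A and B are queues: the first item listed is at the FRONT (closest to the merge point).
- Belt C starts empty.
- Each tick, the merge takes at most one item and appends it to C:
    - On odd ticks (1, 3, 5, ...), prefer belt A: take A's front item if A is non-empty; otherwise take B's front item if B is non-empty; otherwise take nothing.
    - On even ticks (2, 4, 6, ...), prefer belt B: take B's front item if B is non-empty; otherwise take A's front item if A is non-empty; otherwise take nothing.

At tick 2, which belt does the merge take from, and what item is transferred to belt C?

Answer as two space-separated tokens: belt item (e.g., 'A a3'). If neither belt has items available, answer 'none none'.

Tick 1: prefer A, take flask from A; A=[mast,ingot,nail,reel,bolt] B=[joint,fin] C=[flask]
Tick 2: prefer B, take joint from B; A=[mast,ingot,nail,reel,bolt] B=[fin] C=[flask,joint]

Answer: B joint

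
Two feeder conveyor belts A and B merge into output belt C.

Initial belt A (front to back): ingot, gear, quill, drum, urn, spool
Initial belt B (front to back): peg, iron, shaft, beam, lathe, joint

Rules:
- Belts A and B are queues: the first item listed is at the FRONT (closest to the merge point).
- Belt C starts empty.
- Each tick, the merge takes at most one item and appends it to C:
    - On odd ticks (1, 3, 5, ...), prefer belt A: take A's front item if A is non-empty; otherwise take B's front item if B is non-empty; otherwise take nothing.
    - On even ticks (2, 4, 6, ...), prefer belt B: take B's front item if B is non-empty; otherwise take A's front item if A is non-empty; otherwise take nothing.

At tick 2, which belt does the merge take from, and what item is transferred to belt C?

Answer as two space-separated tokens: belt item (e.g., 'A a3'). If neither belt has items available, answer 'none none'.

Tick 1: prefer A, take ingot from A; A=[gear,quill,drum,urn,spool] B=[peg,iron,shaft,beam,lathe,joint] C=[ingot]
Tick 2: prefer B, take peg from B; A=[gear,quill,drum,urn,spool] B=[iron,shaft,beam,lathe,joint] C=[ingot,peg]

Answer: B peg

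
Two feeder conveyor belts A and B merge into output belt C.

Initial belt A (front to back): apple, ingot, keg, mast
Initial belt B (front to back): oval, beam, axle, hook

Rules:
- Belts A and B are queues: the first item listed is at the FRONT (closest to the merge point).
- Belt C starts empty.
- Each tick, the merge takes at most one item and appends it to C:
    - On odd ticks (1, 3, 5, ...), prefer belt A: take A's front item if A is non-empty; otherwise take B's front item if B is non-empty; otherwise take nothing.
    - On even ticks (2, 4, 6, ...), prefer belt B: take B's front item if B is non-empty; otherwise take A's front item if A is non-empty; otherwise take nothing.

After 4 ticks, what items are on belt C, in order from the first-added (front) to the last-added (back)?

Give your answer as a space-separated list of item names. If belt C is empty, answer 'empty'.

Tick 1: prefer A, take apple from A; A=[ingot,keg,mast] B=[oval,beam,axle,hook] C=[apple]
Tick 2: prefer B, take oval from B; A=[ingot,keg,mast] B=[beam,axle,hook] C=[apple,oval]
Tick 3: prefer A, take ingot from A; A=[keg,mast] B=[beam,axle,hook] C=[apple,oval,ingot]
Tick 4: prefer B, take beam from B; A=[keg,mast] B=[axle,hook] C=[apple,oval,ingot,beam]

Answer: apple oval ingot beam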